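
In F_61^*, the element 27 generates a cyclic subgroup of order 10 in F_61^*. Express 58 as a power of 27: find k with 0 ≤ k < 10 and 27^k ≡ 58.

Successive powers of 27 modulo 61:
  27^0=1  27^1=27  27^2=58
So 27^2 ≡ 58 (mod 61), giving k = 2.

2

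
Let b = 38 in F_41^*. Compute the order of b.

The order of 38 must divide p − 1 = 40 = 2^3 · 5.
Divisors: 1, 2, 4, 5, 8, 10, 20, 40.
Check each in increasing order: 38^1 ≡ 38;  38^2 ≡ 9;  38^4 ≡ 40;  38^5 ≡ 3;  38^8 ≡ 1.
Smallest exponent giving 1 is 8.

8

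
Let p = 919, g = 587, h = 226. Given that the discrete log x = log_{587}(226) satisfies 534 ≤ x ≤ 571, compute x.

550

Compute 587^534 mod 919 = 460, then multiply by 587 repeatedly:
  587^534=460  587^535=753  587^536=891  587^537=106  587^538=649
  587^539=497  587^540=416  587^541=657  587^542=598  587^543=887
  587^544=515  587^545=873  587^546=568  587^547=738  587^548=357
  587^549=27  587^550=226
Found 226 at exponent 550.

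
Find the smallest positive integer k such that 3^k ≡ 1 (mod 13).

The order of 3 must divide p − 1 = 12 = 2^2 · 3.
Divisors: 1, 2, 3, 4, 6, 12.
Check each in increasing order: 3^1 ≡ 3;  3^2 ≡ 9;  3^3 ≡ 1.
Smallest exponent giving 1 is 3.

3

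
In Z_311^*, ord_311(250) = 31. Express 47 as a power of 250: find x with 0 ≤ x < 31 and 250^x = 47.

10

Successive powers of 250 modulo 311:
  250^0=1  250^1=250  250^2=300  250^3=49  250^4=121  250^5=83
  250^6=224  250^7=20  250^8=24  250^9=91  250^10=47
So 250^10 ≡ 47 (mod 311), giving x = 10.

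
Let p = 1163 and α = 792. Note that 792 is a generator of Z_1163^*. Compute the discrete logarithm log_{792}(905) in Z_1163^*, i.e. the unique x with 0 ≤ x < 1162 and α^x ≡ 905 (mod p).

Baby-step giant-step with m = ceil(sqrt(1162)) = 35.
Baby table (792^j mod 1163 for j=0..34):
  0:1  1:792  2:407  3:193  4:503  5:630  6:33  7:550
  8:638  9:554  10:317  11:1019  12:1089  13:705  14:120  15:837
  16:1157  17:1063  18:1047  19:5  20:471  21:872  22:965  23:189
  24:824  25:165  26:424  27:864  28:444  29:422  30:443  31:793
  32:36  33:600  34:696
Giant step factor: 792^(-35) ≡ 659 (mod 1163).
Scan 905·659^i mod 1163 for i = 0, 1, …:
  i=0: 905   i=1: 939   i=2: 85   i=3: 191
  i=4: 265   i=5: 185   i=6: 963   i=7: 782
  i=8: 129   i=9: 112     …   i=30: 25
  i=31: 193
Match at i=31, j=3: x = 31·35 + 3 = 1088.

1088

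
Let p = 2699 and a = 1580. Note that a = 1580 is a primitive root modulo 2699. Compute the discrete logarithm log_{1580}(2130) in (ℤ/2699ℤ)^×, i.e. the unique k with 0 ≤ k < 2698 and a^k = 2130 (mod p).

2436

Baby-step giant-step with m = ceil(sqrt(2698)) = 52.
Baby table (1580^j mod 2699 for j=0..51):
  0:1  1:1580  2:2524  3:1497  4:936  5:2527  6:839  7:411
  8:1620  9:948  10:2594  11:1438  12:2181  13:2056  14:1583  15:1866
  16:972  17:29  18:2636  19:323  20:229  21:154  22:410  23:40
  24:1123  25:1097  26:502  27:2353  28:1217  29:1172  30:246  31:24
  32:134  33:1198  34:841  35:872  36:1270  37:1243  38:1767  39:1094
  40:1160  41:179  42:2124  43:1063  44:762  45:206  46:1600  47:1736
  48:696  49:1187  50:2354  51:98
Giant step factor: 1580^(-52) ≡ 1026 (mod 2699).
Scan 2130·1026^i mod 2699 for i = 0, 1, …:
  i=0: 2130   i=1: 1889   i=2: 232   i=3: 520
  i=4: 1817   i=5: 1932   i=6: 1166   i=7: 659
  i=8: 1384   i=9: 310     …   i=45: 1295
  i=46: 762
Match at i=46, j=44: k = 46·52 + 44 = 2436.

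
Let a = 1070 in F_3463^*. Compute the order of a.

577

The order of 1070 must divide p − 1 = 3462 = 2 · 3 · 577.
Divisors: 1, 2, 3, 6, 577, 1154, 1731, 3462.
Check each in increasing order: 1070^1 ≡ 1070;  1070^2 ≡ 2110;  1070^3 ≡ 3287;  1070^6 ≡ 3272;  1070^577 ≡ 1.
Smallest exponent giving 1 is 577.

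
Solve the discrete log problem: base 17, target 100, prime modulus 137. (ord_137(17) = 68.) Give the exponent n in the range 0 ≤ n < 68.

51

Baby-step giant-step with m = ceil(sqrt(68)) = 9.
Baby table (17^j mod 137 for j=0..8):
  0:1  1:17  2:15  3:118  4:88  5:126  6:87  7:109
  8:72
Giant step factor: 17^(-9) ≡ 76 (mod 137).
Scan 100·76^i mod 137 for i = 0, 1, …:
  i=0: 100   i=1: 65   i=2: 8   i=3: 60
  i=4: 39   i=5: 87
Match at i=5, j=6: n = 5·9 + 6 = 51.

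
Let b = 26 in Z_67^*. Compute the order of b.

The order of 26 must divide p − 1 = 66 = 2 · 3 · 11.
Divisors: 1, 2, 3, 6, 11, 22, 33, 66.
Check each in increasing order: 26^1 ≡ 26;  26^2 ≡ 6;  26^3 ≡ 22;  26^6 ≡ 15;  26^11 ≡ 37;  26^22 ≡ 29;  26^33 ≡ 1.
Smallest exponent giving 1 is 33.

33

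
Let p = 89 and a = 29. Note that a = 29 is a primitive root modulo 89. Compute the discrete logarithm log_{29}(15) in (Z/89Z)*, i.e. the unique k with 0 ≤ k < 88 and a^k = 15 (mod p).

Baby-step giant-step with m = ceil(sqrt(88)) = 10.
Baby table (29^j mod 89 for j=0..9):
  0:1  1:29  2:40  3:3  4:87  5:31  6:9  7:83
  8:4  9:27
Giant step factor: 29^(-10) ≡ 84 (mod 89).
Scan 15·84^i mod 89 for i = 0, 1, …:
  i=0: 15   i=1: 14   i=2: 19   i=3: 83
Match at i=3, j=7: k = 3·10 + 7 = 37.

37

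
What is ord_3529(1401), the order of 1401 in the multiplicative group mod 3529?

1176

The order of 1401 must divide p − 1 = 3528 = 2^3 · 3^2 · 7^2.
Divisors: 1, 2, 3, 4, 6, 7, 8, 9, 12, 14, 18, 21, 24, 28, 36, 42, 49, 56, 63, 72, 84, 98, 126, 147, 168, 196, 252, 294, 392, 441, 504, 588, 882, 1176, 1764, 3528.
Check each in increasing order: 1401^1 ≡ 1401;  1401^2 ≡ 677;  1401^3 ≡ 2705;  1401^4 ≡ 3088;  1401^6 ≡ 1408;  1401^7 ≡ 3426;  1401^8 ≡ 386;  1401^9 ≡ 849;  1401^12 ≡ 2695;  1401^14 ≡ 22;  1401^18 ≡ 885;  1401^21 ≡ 1263;  1401^24 ≡ 343;  1401^28 ≡ 484;  1401^36 ≡ 3316;  1401^42 ≡ 61;  1401^49 ≡ 775;  1401^56 ≡ 1342;  1401^63 ≡ 2934;  1401^72 ≡ 3021;  1401^84 ≡ 192;  1401^98 ≡ 695;  1401^126 ≡ 1125;  1401^147 ≡ 2217;  1401^168 ≡ 1574;  1401^196 ≡ 3081;  1401^252 ≡ 2243;  1401^294 ≡ 2721;  1401^392 ≡ 3080;  1401^441 ≡ 1396;  1401^504 ≡ 2224;  1401^588 ≡ 3528;  1401^882 ≡ 808;  1401^1176 ≡ 1.
Smallest exponent giving 1 is 1176.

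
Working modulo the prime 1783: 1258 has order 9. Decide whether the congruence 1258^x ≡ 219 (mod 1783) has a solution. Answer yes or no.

⟨1258⟩ has order 9; its elements mod 1783 are {1, 193, 219, 306, 920, 1043, 1258, 1589, 1603}.
219 is in this set.

yes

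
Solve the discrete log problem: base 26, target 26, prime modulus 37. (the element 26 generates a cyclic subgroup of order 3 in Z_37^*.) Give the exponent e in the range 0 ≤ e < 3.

1

Successive powers of 26 modulo 37:
  26^0=1  26^1=26
So 26^1 ≡ 26 (mod 37), giving e = 1.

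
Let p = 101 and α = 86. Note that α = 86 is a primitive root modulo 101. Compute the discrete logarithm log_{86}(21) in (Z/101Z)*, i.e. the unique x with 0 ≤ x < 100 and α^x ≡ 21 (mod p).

46

Baby-step giant-step with m = ceil(sqrt(100)) = 10.
Baby table (86^j mod 101 for j=0..9):
  0:1  1:86  2:23  3:59  4:24  5:44  6:47  7:2
  8:71  9:46
Giant step factor: 86^(-10) ≡ 6 (mod 101).
Scan 21·6^i mod 101 for i = 0, 1, …:
  i=0: 21   i=1: 25   i=2: 49   i=3: 92
  i=4: 47
Match at i=4, j=6: x = 4·10 + 6 = 46.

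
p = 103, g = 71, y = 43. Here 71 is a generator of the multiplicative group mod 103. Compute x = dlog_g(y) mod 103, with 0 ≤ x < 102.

59

Baby-step giant-step with m = ceil(sqrt(102)) = 11.
Baby table (71^j mod 103 for j=0..10):
  0:1  1:71  2:97  3:89  4:36  5:84  6:93  7:11
  8:60  9:37  10:52
Giant step factor: 71^(-11) ≡ 45 (mod 103).
Scan 43·45^i mod 103 for i = 0, 1, …:
  i=0: 43   i=1: 81   i=2: 40   i=3: 49
  i=4: 42   i=5: 36
Match at i=5, j=4: x = 5·11 + 4 = 59.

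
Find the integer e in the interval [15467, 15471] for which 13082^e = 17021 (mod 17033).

Compute 13082^15467 mod 17033 = 17021, then multiply by 13082 repeatedly:
  13082^15467=17021
Found 17021 at exponent 15467.

15467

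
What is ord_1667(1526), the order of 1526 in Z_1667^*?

1666

The order of 1526 must divide p − 1 = 1666 = 2 · 7^2 · 17.
Divisors: 1, 2, 7, 14, 17, 34, 49, 98, 119, 238, 833, 1666.
Check each in increasing order: 1526^1 ≡ 1526;  1526^2 ≡ 1544;  1526^7 ≡ 1448;  1526^14 ≡ 1285;  1526^17 ≡ 1299;  1526^34 ≡ 397;  1526^49 ≡ 605;  1526^98 ≡ 952;  1526^119 ≡ 1491;  1526^238 ≡ 970;  1526^833 ≡ 1666;  1526^1666 ≡ 1.
Smallest exponent giving 1 is 1666.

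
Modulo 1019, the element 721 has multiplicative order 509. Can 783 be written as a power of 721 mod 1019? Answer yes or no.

783 ∈ ⟨721⟩ iff 783^509 ≡ 1 (mod 1019), since |⟨721⟩| = 509.
783^509 mod 1019 = 1.
Since 1 = 1, 783 lies in the subgroup.

yes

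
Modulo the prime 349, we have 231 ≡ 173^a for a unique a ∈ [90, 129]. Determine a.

102

Compute 173^90 mod 349 = 239, then multiply by 173 repeatedly:
  173^90=239  173^91=165  173^92=276  173^93=284  173^94=272
  173^95=290  173^96=263  173^97=129  173^98=330  173^99=203
  173^100=219  173^101=195  173^102=231
Found 231 at exponent 102.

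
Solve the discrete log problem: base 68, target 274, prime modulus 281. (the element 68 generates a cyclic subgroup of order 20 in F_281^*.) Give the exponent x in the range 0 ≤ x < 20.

3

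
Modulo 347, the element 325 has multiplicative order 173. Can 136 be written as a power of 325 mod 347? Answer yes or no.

136 ∈ ⟨325⟩ iff 136^173 ≡ 1 (mod 347), since |⟨325⟩| = 173.
136^173 mod 347 = 1.
Since 1 = 1, 136 lies in the subgroup.

yes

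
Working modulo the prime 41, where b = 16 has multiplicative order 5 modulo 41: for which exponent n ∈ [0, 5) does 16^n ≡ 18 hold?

4

Successive powers of 16 modulo 41:
  16^0=1  16^1=16  16^2=10  16^3=37  16^4=18
So 16^4 ≡ 18 (mod 41), giving n = 4.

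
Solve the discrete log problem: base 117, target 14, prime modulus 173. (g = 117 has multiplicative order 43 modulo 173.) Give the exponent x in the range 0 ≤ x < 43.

8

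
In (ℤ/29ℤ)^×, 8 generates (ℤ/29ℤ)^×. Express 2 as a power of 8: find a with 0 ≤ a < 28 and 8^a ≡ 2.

19

Successive powers of 8 modulo 29:
  8^0=1  8^1=8  8^2=6  8^3=19  8^4=7  8^5=27
  8^6=13  8^7=17  8^8=20  8^9=15  8^10=4  8^11=3
  8^12=24  8^13=18  8^14=28  8^15=21  8^16=23  8^17=10
  8^18=22  8^19=2
So 8^19 ≡ 2 (mod 29), giving a = 19.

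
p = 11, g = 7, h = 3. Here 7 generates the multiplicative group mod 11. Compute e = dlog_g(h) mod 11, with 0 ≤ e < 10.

4

Successive powers of 7 modulo 11:
  7^0=1  7^1=7  7^2=5  7^3=2  7^4=3
So 7^4 ≡ 3 (mod 11), giving e = 4.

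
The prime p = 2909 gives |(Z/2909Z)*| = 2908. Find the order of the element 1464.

1454

The order of 1464 must divide p − 1 = 2908 = 2^2 · 727.
Divisors: 1, 2, 4, 727, 1454, 2908.
Check each in increasing order: 1464^1 ≡ 1464;  1464^2 ≡ 2272;  1464^4 ≡ 1418;  1464^727 ≡ 2908;  1464^1454 ≡ 1.
Smallest exponent giving 1 is 1454.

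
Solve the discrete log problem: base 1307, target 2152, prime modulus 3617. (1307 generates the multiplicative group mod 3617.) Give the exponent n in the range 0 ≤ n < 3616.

3062

Baby-step giant-step with m = ceil(sqrt(3616)) = 61.
Baby table (1307^j mod 3617 for j=0..60):
  0:1  1:1307  2:1025  3:1385  4:1695  5:1761  6:1215  7:142
  8:1127  9:870  10:1352  11:1968  12:489  13:2531  14:2079  15:886
  16:562  17:283  18:947  19:715  20:1319  21:2241  22:2834  23:230
  24:399  25:645  26:254  27:2831  28:3543  29:941  30:107  31:2403
  32:1165  33:3515  34:515  35:343  36:3410  37:726  38:1228  39:2665
  40:3601  41:790  42:1685  43:3159  44:1816  45:760  46:2262  47:1345
  48:53  49:548  50:70  51:1065  52:3027  53:2908  54:2906  55:292
  56:1859  57:2706  58:2933  59:3028  60:598
Giant step factor: 1307^(-61) ≡ 2108 (mod 3617).
Scan 2152·2108^i mod 3617 for i = 0, 1, …:
  i=0: 2152   i=1: 698   i=2: 2882   i=3: 2313
  i=4: 88   i=5: 1037   i=6: 1328   i=7: 3483
  i=8: 3271   i=9: 1266     …   i=49: 1632
  i=50: 489
Match at i=50, j=12: n = 50·61 + 12 = 3062.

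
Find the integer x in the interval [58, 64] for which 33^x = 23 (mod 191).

64

Compute 33^58 mod 191 = 102, then multiply by 33 repeatedly:
  33^58=102  33^59=119  33^60=107  33^61=93  33^62=13
  33^63=47  33^64=23
Found 23 at exponent 64.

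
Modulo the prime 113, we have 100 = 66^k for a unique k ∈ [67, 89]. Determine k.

82

Compute 66^67 mod 113 = 17, then multiply by 66 repeatedly:
  66^67=17  66^68=105  66^69=37  66^70=69  66^71=34
  66^72=97  66^73=74  66^74=25  66^75=68  66^76=81
  66^77=35  66^78=50  66^79=23  66^80=49  66^81=70
  66^82=100
Found 100 at exponent 82.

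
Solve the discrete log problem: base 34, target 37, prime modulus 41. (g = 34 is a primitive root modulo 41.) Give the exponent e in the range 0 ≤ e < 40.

Successive powers of 34 modulo 41:
  34^0=1  34^1=34  34^2=8  34^3=26  34^4=23  34^5=3
  34^6=20  34^7=24  34^8=37
So 34^8 ≡ 37 (mod 41), giving e = 8.

8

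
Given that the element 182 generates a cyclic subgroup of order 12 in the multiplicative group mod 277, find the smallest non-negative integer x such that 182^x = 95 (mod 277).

7

Successive powers of 182 modulo 277:
  182^0=1  182^1=182  182^2=161  182^3=217  182^4=160  182^5=35
  182^6=276  182^7=95
So 182^7 ≡ 95 (mod 277), giving x = 7.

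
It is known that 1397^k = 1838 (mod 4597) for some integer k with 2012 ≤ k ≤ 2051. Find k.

2017

Compute 1397^2012 mod 4597 = 2295, then multiply by 1397 repeatedly:
  1397^2012=2295  1397^2013=2006  1397^2014=2809  1397^2015=2932  1397^2016=77
  1397^2017=1838
Found 1838 at exponent 2017.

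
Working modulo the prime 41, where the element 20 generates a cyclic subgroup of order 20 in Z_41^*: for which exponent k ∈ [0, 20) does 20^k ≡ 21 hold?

11

Successive powers of 20 modulo 41:
  20^0=1  20^1=20  20^2=31  20^3=5  20^4=18  20^5=32
  20^6=25  20^7=8  20^8=37  20^9=2  20^10=40  20^11=21
So 20^11 ≡ 21 (mod 41), giving k = 11.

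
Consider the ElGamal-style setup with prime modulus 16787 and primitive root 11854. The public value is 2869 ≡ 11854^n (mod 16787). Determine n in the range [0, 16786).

2344

Baby-step giant-step with m = ceil(sqrt(16786)) = 130.
Baby table (11854^j mod 16787 for j=0..129):
  0:1  1:11854  2:10126  3:6554  4:880  5:6793  6:13770  7:9579
  8:2198  9:1668  10:14173  11:2446  12:3735  13:7371  14:16286  15:3744
  16:13335  17:6698  18:12369  19:4468  20:687  21:2003  22:6744  23:3682
  24:228  25:5  26:8909  27:269  28:15983  29:4400  30:391  31:1702
  32:14321  33:10990  34:8340  35:3717  36:12230  37:1888  38:3281  39:14282
  40:1933  41:16314  42:16703  43:11484  44:5553  45:3435  46:10015  47:146
  48:1623  49:1140  50:25  51:10971  52:1345  53:12767  54:5213  55:1955
  56:8510  57:4457  58:4589  59:8126  60:1798  61:10789  62:9440  63:16405
  64:4262  65:9665  66:14422  67:16367  68:7059  69:10978  70:388  71:16501
  72:730  73:8115  74:5700  75:125  76:4494  77:6725  78:13474  79:9278
  80:9775  81:8976  82:5498  83:6158  84:7056  85:8990  86:3584  87:13626
  88:14877  89:4523  90:14751  91:4962  92:14687  93:1721  94:4529  95:1940
  96:15357  97:3650  98:7001  99:11713  100:625  101:5683  102:51  103:222
  104:12816  105:15301  106:11306  107:10703  108:14003  109:1706  110:11376  111:1133
  112:982  113:7237  114:5828  115:6607  116:8023  117:6287  118:8605  119:5858
  120:9700  121:9637  122:1463  123:1431  124:8204  125:3125  126:11628  127:255
  128:1110  129:13719
Giant step factor: 11854^(-130) ≡ 9722 (mod 16787).
Scan 2869·9722^i mod 16787 for i = 0, 1, …:
  i=0: 2869   i=1: 9211   i=2: 7484   i=3: 4590
  i=4: 4134   i=5: 2670   i=6: 5038   i=7: 11757
  i=8: 15658   i=9: 2560     …   i=17: 8530
  i=18: 880
Match at i=18, j=4: n = 18·130 + 4 = 2344.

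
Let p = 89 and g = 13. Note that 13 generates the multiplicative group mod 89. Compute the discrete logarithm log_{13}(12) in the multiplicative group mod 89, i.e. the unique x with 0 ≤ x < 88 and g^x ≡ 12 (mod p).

Baby-step giant-step with m = ceil(sqrt(88)) = 10.
Baby table (13^j mod 89 for j=0..9):
  0:1  1:13  2:80  3:61  4:81  5:74  6:72  7:46
  8:64  9:31
Giant step factor: 13^(-10) ≡ 36 (mod 89).
Scan 12·36^i mod 89 for i = 0, 1, …:
  i=0: 12   i=1: 76   i=2: 66   i=3: 62
  i=4: 7   i=5: 74
Match at i=5, j=5: x = 5·10 + 5 = 55.

55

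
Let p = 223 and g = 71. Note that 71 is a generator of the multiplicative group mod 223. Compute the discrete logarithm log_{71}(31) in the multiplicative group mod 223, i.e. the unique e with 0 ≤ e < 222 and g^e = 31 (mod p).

190

Baby-step giant-step with m = ceil(sqrt(222)) = 15.
Baby table (71^j mod 223 for j=0..14):
  0:1  1:71  2:135  3:219  4:162  5:129  6:16  7:21
  8:153  9:159  10:139  11:57  12:33  13:113  14:218
Giant step factor: 71^(-15) ≡ 174 (mod 223).
Scan 31·174^i mod 223 for i = 0, 1, …:
  i=0: 31   i=1: 42   i=2: 172   i=3: 46
  i=4: 199   i=5: 61   i=6: 133   i=7: 173
  i=8: 220   i=9: 147   i=10: 156   i=11: 161
  i=12: 139
Match at i=12, j=10: e = 12·15 + 10 = 190.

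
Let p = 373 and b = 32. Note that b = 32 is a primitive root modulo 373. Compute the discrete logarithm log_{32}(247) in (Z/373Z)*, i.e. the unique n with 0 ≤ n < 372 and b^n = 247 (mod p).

Baby-step giant-step with m = ceil(sqrt(372)) = 20.
Baby table (32^j mod 373 for j=0..19):
  0:1  1:32  2:278  3:317  4:73  5:98  6:152  7:15
  8:107  9:67  10:279  11:349  12:351  13:42  14:225  15:113
  16:259  17:82  18:13  19:43
Giant step factor: 32^(-20) ≡ 209 (mod 373).
Scan 247·209^i mod 373 for i = 0, 1, …:
  i=0: 247   i=1: 149   i=2: 182   i=3: 365
  i=4: 193   i=5: 53   i=6: 260   i=7: 255
  i=8: 329   i=9: 129     …   i=15: 18
  i=16: 32
Match at i=16, j=1: n = 16·20 + 1 = 321.

321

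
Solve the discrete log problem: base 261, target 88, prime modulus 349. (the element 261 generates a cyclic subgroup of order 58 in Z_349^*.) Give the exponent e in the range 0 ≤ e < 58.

Baby-step giant-step with m = ceil(sqrt(58)) = 8.
Baby table (261^j mod 349 for j=0..7):
  0:1  1:261  2:66  3:125  4:168  5:223  6:269  7:60
Giant step factor: 261^(-8) ≡ 31 (mod 349).
Scan 88·31^i mod 349 for i = 0, 1, …:
  i=0: 88   i=1: 285   i=2: 110   i=3: 269
Match at i=3, j=6: e = 3·8 + 6 = 30.

30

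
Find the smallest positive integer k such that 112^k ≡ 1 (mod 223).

37

The order of 112 must divide p − 1 = 222 = 2 · 3 · 37.
Divisors: 1, 2, 3, 6, 37, 74, 111, 222.
Check each in increasing order: 112^1 ≡ 112;  112^2 ≡ 56;  112^3 ≡ 28;  112^6 ≡ 115;  112^37 ≡ 1.
Smallest exponent giving 1 is 37.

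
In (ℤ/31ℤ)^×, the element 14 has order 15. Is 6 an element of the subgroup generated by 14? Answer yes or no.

6 ∈ ⟨14⟩ iff 6^15 ≡ 1 (mod 31), since |⟨14⟩| = 15.
6^15 mod 31 = 30.
Since 30 ≠ 1, 6 does not lie in the subgroup.

no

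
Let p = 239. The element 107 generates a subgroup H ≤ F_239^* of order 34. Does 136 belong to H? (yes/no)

no

136 ∈ ⟨107⟩ iff 136^34 ≡ 1 (mod 239), since |⟨107⟩| = 34.
136^34 mod 239 = 100.
Since 100 ≠ 1, 136 does not lie in the subgroup.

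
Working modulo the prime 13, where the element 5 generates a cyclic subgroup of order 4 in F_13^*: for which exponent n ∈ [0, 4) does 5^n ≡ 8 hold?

3

Successive powers of 5 modulo 13:
  5^0=1  5^1=5  5^2=12  5^3=8
So 5^3 ≡ 8 (mod 13), giving n = 3.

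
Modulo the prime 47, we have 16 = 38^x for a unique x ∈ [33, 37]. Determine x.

34

Compute 38^33 mod 47 = 40, then multiply by 38 repeatedly:
  38^33=40  38^34=16
Found 16 at exponent 34.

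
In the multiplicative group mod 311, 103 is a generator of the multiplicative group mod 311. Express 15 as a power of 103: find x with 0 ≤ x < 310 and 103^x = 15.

Baby-step giant-step with m = ceil(sqrt(310)) = 18.
Baby table (103^j mod 311 for j=0..17):
  0:1  1:103  2:35  3:184  4:292  5:220  6:268  7:236
  8:50  9:174  10:195  11:181  12:294  13:115  14:27  15:293
  16:12  17:303
Giant step factor: 103^(-18) ≡ 214 (mod 311).
Scan 15·214^i mod 311 for i = 0, 1, …:
  i=0: 15   i=1: 100   i=2: 252   i=3: 125
  i=4: 4   i=5: 234   i=6: 5   i=7: 137
  i=8: 84   i=9: 249     …   i=15: 83
  i=16: 35
Match at i=16, j=2: x = 16·18 + 2 = 290.

290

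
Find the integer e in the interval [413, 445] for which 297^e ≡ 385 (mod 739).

Compute 297^413 mod 739 = 174, then multiply by 297 repeatedly:
  297^413=174  297^414=687  297^415=75  297^416=105  297^417=147
  297^418=58  297^419=229  297^420=25  297^421=35  297^422=49
  297^423=512  297^424=569  297^425=501  297^426=258  297^427=509
  297^428=417  297^429=436  297^430=167  297^431=86  297^432=416
  297^433=139  297^434=638  297^435=302  297^436=275  297^437=385
Found 385 at exponent 437.

437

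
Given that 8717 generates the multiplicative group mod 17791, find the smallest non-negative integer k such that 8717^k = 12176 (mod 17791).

7076

Baby-step giant-step with m = ceil(sqrt(17790)) = 134.
Baby table (8717^j mod 17791 for j=0..133):
  0:1  1:8717  2:728  3:12380  4:14045  5:10394  6:12726  7:5657
  8:13208  9:8575  10:8284  11:15750  12:17394  13:8596  14:13431  15:13247
  16:10509  17:1094  18:422  19:13628  20:4769  21:11597  22:2587  23:9682
  24:15281  25:3260  26:5193  27:7077  28:8812  29:10457  30:10376  31:15939
  32:10344  33:3860  34:4839  35:16893  36:174  37:4523  38:2135  39:1409
  40:6463  41:11665  42:8240  43:5813  44:3153  45:15397  46:345  47:686
  48:2086  49:1260  50:6373  51:9939  52:13884  53:12446  54:2264  55:5069
  56:11420  57:7495  58:5363  59:12314  60:8035  61:15719  62:14032  63:3819
  64:3262  65:4836  66:8533  67:15781  68:2965  69:13373  70:5809  71:3867
  72:12485  73:4198  74:15670  75:13883  76:3729  77:1536  78:10480  79:15166
  80:14892  81:10428  82:6657  83:12618  84:7144  85:5748  86:5860  87:3659
  88:14031  89:12893  90:2534  91:10247  92:12279  93:5387  94:8030  95:7716
  96:10392  97:13083  98:4201  99:6239  100:16067  101:5287  102:8089  103:6080
  104:17762  105:14072  106:14470  107:14591  108:1888  109:1021  110:4557  111:13857
  112:8370  113:399  114:8838  115:5816  116:11513  117:17581  118:1903  119:7239
  120:15477  121:3856  122:5553  123:13981  124:4027  125:1716  126:13932  127:3878
  128:1626  129:12206  130:9522  131:8259  132:11317  133:16985
Giant step factor: 8717^(-134) ≡ 8417 (mod 17791).
Scan 12176·8417^i mod 17791 for i = 0, 1, …:
  i=0: 12176   i=1: 9232   i=2: 12447   i=3: 12991
  i=4: 1761   i=5: 2434   i=6: 9537   i=7: 17728
  i=8: 3459   i=9: 8327     …   i=51: 13251
  i=52: 1888
Match at i=52, j=108: k = 52·134 + 108 = 7076.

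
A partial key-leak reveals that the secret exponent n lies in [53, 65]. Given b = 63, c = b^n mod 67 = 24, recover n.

Compute 63^53 mod 67 = 61, then multiply by 63 repeatedly:
  63^53=61  63^54=24
Found 24 at exponent 54.

54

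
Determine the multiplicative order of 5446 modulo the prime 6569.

6568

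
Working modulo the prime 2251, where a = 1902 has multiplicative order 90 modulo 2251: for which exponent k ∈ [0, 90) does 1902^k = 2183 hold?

50

Baby-step giant-step with m = ceil(sqrt(90)) = 10.
Baby table (1902^j mod 2251 for j=0..9):
  0:1  1:1902  2:247  3:1586  4:232  5:68  6:1029  7:1039
  8:2051  9:19
Giant step factor: 1902^(-10) ≡ 941 (mod 2251).
Scan 2183·941^i mod 2251 for i = 0, 1, …:
  i=0: 2183   i=1: 1291   i=2: 1542   i=3: 1378
  i=4: 122   i=5: 1
Match at i=5, j=0: k = 5·10 + 0 = 50.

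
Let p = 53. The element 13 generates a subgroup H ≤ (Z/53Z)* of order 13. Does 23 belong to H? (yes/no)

no

⟨13⟩ has order 13; its elements mod 53 are {1, 10, 13, 15, 16, 24, 28, 36, 42, 44, 46, 47, 49}.
23 is not in this set.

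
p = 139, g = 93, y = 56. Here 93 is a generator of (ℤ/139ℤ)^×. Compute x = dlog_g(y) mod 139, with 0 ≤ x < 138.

Successive powers of 93 modulo 139:
  93^0=1  93^1=93  93^2=31  93^3=103  93^4=127  93^5=135
  93^6=45  93^7=15  93^8=5  93^9=48  93^10=16  93^11=98
  93^12=79  93^13=119  93^14=86  93^15=75  93^16=25  93^17=101
  93^18=80  93^19=73  93^20=117  93^21=39  93^22=13  93^23=97
  93^24=125  93^25=88  93^26=122  93^27=87  93^28=29  93^29=56
So 93^29 ≡ 56 (mod 139), giving x = 29.

29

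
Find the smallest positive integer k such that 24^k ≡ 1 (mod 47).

The order of 24 must divide p − 1 = 46 = 2 · 23.
Divisors: 1, 2, 23, 46.
Check each in increasing order: 24^1 ≡ 24;  24^2 ≡ 12;  24^23 ≡ 1.
Smallest exponent giving 1 is 23.

23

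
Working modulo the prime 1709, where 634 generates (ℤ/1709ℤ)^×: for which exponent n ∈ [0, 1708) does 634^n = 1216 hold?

Baby-step giant-step with m = ceil(sqrt(1708)) = 42.
Baby table (634^j mod 1709 for j=0..41):
  0:1  1:634  2:341  3:860  4:69  5:1021  6:1312  7:1234
  8:1343  9:380  10:1660  11:1405  12:381  13:585  14:37  15:1241
  16:654  17:1058  18:844  19:179  20:692  21:1224  22:130  23:388
  24:1605  25:715  26:425  27:1137  28:1369  29:1483  30:272  31:1548
  32:466  33:1496  34:1678  35:854  36:1392  37:684  38:1279  39:820
  40:344  41:1053
Giant step factor: 634^(-42) ≡ 349 (mod 1709).
Scan 1216·349^i mod 1709 for i = 0, 1, …:
  i=0: 1216   i=1: 552   i=2: 1240   i=3: 383
  i=4: 365   i=5: 919   i=6: 1148   i=7: 746
  i=8: 586   i=9: 1143     …   i=17: 1633
  i=18: 820
Match at i=18, j=39: n = 18·42 + 39 = 795.

795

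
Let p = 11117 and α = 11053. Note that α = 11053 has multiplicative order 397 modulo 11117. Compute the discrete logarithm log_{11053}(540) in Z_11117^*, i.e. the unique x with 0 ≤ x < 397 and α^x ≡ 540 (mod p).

50

Baby-step giant-step with m = ceil(sqrt(397)) = 20.
Baby table (11053^j mod 11117 for j=0..19):
  0:1  1:11053  2:4096  3:4664  4:1663  5:4738  6:8044  7:7683
  8:8553  9:8458  10:3421  11:3396  12:4996  13:2649  14:8336  15:112
  16:3949  17:2955  18:10986  19:8384
Giant step factor: 11053^(-20) ≡ 8011 (mod 11117).
Scan 540·8011^i mod 11117 for i = 0, 1, …:
  i=0: 540   i=1: 1427   i=2: 3421
Match at i=2, j=10: x = 2·20 + 10 = 50.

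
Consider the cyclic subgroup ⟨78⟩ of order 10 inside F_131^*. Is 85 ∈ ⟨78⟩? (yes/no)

no

⟨78⟩ has order 10; its elements mod 131 are {1, 42, 53, 58, 61, 70, 73, 78, 89, 130}.
85 is not in this set.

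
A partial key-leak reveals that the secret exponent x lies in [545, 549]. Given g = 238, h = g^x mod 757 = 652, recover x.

Compute 238^545 mod 757 = 652, then multiply by 238 repeatedly:
  238^545=652
Found 652 at exponent 545.

545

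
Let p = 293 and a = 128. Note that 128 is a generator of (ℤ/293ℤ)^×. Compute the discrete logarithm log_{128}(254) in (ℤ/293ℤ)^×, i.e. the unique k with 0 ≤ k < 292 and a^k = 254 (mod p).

Baby-step giant-step with m = ceil(sqrt(292)) = 18.
Baby table (128^j mod 293 for j=0..17):
  0:1  1:128  2:269  3:151  4:283  5:185  6:240  7:248
  8:100  9:201  10:237  11:157  12:172  13:41  14:267  15:188
  16:38  17:176
Giant step factor: 128^(-18) ≡ 71 (mod 293).
Scan 254·71^i mod 293 for i = 0, 1, …:
  i=0: 254   i=1: 161   i=2: 4   i=3: 284
  i=4: 240
Match at i=4, j=6: k = 4·18 + 6 = 78.

78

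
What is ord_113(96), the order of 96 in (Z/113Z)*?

112

The order of 96 must divide p − 1 = 112 = 2^4 · 7.
Divisors: 1, 2, 4, 7, 8, 14, 16, 28, 56, 112.
Check each in increasing order: 96^1 ≡ 96;  96^2 ≡ 63;  96^4 ≡ 14;  96^7 ≡ 35;  96^8 ≡ 83;  96^14 ≡ 95;  96^16 ≡ 109;  96^28 ≡ 98;  96^56 ≡ 112;  96^112 ≡ 1.
Smallest exponent giving 1 is 112.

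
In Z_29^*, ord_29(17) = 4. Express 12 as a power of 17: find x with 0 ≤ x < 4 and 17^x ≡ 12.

3

Successive powers of 17 modulo 29:
  17^0=1  17^1=17  17^2=28  17^3=12
So 17^3 ≡ 12 (mod 29), giving x = 3.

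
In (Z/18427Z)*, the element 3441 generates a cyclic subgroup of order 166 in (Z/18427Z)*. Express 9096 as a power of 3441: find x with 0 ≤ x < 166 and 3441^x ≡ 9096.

Baby-step giant-step with m = ceil(sqrt(166)) = 13.
Baby table (3441^j mod 18427 for j=0..12):
  0:1  1:3441  2:10347  3:3063  4:17966  5:16848  6:2626  7:6836
  8:9824  9:9266  10:5596  11:18048  12:4178
Giant step factor: 3441^(-13) ≡ 16267 (mod 18427).
Scan 9096·16267^i mod 18427 for i = 0, 1, …:
  i=0: 9096   i=1: 14249   i=2: 13677   i=3: 14588
  i=4: 90   i=5: 8297   i=6: 7951   i=7: 18231
  i=8: 17966
Match at i=8, j=4: x = 8·13 + 4 = 108.

108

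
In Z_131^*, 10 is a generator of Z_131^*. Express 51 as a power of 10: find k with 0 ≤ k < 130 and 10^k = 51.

55

Baby-step giant-step with m = ceil(sqrt(130)) = 12.
Baby table (10^j mod 131 for j=0..11):
  0:1  1:10  2:100  3:83  4:44  5:47  6:77  7:115
  8:102  9:103  10:113  11:82
Giant step factor: 10^(-12) ≡ 27 (mod 131).
Scan 51·27^i mod 131 for i = 0, 1, …:
  i=0: 51   i=1: 67   i=2: 106   i=3: 111
  i=4: 115
Match at i=4, j=7: k = 4·12 + 7 = 55.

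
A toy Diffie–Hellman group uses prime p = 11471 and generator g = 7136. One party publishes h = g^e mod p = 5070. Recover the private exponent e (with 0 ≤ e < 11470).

1016

Baby-step giant-step with m = ceil(sqrt(11470)) = 108.
Baby table (7136^j mod 11471 for j=0..107):
  0:1  1:7136  2:2727  3:5056  4:3321  5:11041  6:5748  7:8903
  8:5410  9:5845  10:1364  11:6096  12:3024  13:2313  14:10270  15:9972
  16:5579  17:7374  18:3387  19:235  20:2194  21:9940  22:6647  23:407
  24:2189  25:8673  26:4483  27:9540  28:8526  29:10823  30:10156  31:10909
  32:4418  33:4540  34:3336  35:3371  36:769  37:4446  38:9341  39:10866
  40:7287  41:1989  42:3877  43:9691  44:7788  45:9644  46:5055  47:7656
  48:8314  49:692  50:5582  51:5840  52:97  53:3932  54:686  55:8650
  56:949  57:4174  58:6948  59:3266  60:8575  61:4886  62:6127  63:6291
  64:6553  65:6412  66:9684  67:3720  68:2026  69:4076  70:7351  71:11324
  72:6340  73:616  74:2383  75:5066  76:5855  77:3898  78:10424  79:7700
  80:1110  81:5970  82:10097  83:2841  84:4119  85:4482  86:2404  87:5799
  88:5767  89:6835  90:11339  91:10141  92:7108  93:9397  94:8997  95:10876
  96:9821  97:6317  98:8553  99:8488  100:3488  101:9769  102:2317  103:4401
  104:9409  105:2861  106:9187  107:1667
Giant step factor: 7136^(-108) ≡ 161 (mod 11471).
Scan 5070·161^i mod 11471 for i = 0, 1, …:
  i=0: 5070   i=1: 1829   i=2: 7694   i=3: 11337
  i=4: 1368   i=5: 2299   i=6: 3067   i=7: 534
  i=8: 5677   i=9: 7788
Match at i=9, j=44: e = 9·108 + 44 = 1016.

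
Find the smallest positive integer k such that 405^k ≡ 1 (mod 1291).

129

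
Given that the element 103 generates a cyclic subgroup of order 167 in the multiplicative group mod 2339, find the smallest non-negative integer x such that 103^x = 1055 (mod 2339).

77

Baby-step giant-step with m = ceil(sqrt(167)) = 13.
Baby table (103^j mod 2339 for j=0..12):
  0:1  1:103  2:1253  3:414  4:540  5:1823  6:649  7:1355
  8:1564  9:2040  10:1949  11:1932  12:181
Giant step factor: 103^(-13) ≡ 2000 (mod 2339).
Scan 1055·2000^i mod 2339 for i = 0, 1, …:
  i=0: 1055   i=1: 222   i=2: 1929   i=3: 989
  i=4: 1545   i=5: 181
Match at i=5, j=12: x = 5·13 + 12 = 77.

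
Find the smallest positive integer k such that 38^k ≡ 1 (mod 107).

106

The order of 38 must divide p − 1 = 106 = 2 · 53.
Divisors: 1, 2, 53, 106.
Check each in increasing order: 38^1 ≡ 38;  38^2 ≡ 53;  38^53 ≡ 106;  38^106 ≡ 1.
Smallest exponent giving 1 is 106.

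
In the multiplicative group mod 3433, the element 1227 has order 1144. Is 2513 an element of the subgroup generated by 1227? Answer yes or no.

2513 ∈ ⟨1227⟩ iff 2513^1144 ≡ 1 (mod 3433), since |⟨1227⟩| = 1144.
2513^1144 mod 3433 = 3164.
Since 3164 ≠ 1, 2513 does not lie in the subgroup.

no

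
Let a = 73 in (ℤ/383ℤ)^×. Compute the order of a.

191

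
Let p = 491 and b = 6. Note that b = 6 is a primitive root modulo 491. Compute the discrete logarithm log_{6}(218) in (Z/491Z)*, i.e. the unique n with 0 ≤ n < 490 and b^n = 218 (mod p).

Baby-step giant-step with m = ceil(sqrt(490)) = 23.
Baby table (6^j mod 491 for j=0..22):
  0:1  1:6  2:36  3:216  4:314  5:411  6:11  7:66
  8:396  9:412  10:17  11:102  12:121  13:235  14:428  15:113
  16:187  17:140  18:349  19:130  20:289  21:261  22:93
Giant step factor: 6^(-23) ≡ 22 (mod 491).
Scan 218·22^i mod 491 for i = 0, 1, …:
  i=0: 218   i=1: 377   i=2: 438   i=3: 307
  i=4: 371   i=5: 306   i=6: 349
Match at i=6, j=18: n = 6·23 + 18 = 156.

156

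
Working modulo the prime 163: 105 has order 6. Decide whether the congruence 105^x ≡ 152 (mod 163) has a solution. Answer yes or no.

no

152 ∈ ⟨105⟩ iff 152^6 ≡ 1 (mod 163), since |⟨105⟩| = 6.
152^6 mod 163 = 77.
Since 77 ≠ 1, 152 does not lie in the subgroup.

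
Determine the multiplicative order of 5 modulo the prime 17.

16

The order of 5 must divide p − 1 = 16 = 2^4.
Divisors: 1, 2, 4, 8, 16.
Check each in increasing order: 5^1 ≡ 5;  5^2 ≡ 8;  5^4 ≡ 13;  5^8 ≡ 16;  5^16 ≡ 1.
Smallest exponent giving 1 is 16.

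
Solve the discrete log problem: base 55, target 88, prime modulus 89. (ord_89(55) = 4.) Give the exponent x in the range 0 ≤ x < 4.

Successive powers of 55 modulo 89:
  55^0=1  55^1=55  55^2=88
So 55^2 ≡ 88 (mod 89), giving x = 2.

2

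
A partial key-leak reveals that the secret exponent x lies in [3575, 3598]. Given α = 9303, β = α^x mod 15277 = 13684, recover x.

3581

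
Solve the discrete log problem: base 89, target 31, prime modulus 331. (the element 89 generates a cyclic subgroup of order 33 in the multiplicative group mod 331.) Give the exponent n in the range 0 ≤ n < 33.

Successive powers of 89 modulo 331:
  89^0=1  89^1=89  89^2=308  89^3=270  89^4=198  89^5=79
  89^6=80  89^7=169  89^8=146  89^9=85  89^10=283  89^11=31
So 89^11 ≡ 31 (mod 331), giving n = 11.

11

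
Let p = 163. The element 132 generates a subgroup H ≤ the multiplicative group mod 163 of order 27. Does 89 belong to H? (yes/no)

no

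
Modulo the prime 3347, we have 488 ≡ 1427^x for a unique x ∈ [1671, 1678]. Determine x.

1676

Compute 1427^1671 mod 3347 = 1697, then multiply by 1427 repeatedly:
  1427^1671=1697  1427^1672=1738  1427^1673=3346  1427^1674=1920  1427^1675=1994
  1427^1676=488
Found 488 at exponent 1676.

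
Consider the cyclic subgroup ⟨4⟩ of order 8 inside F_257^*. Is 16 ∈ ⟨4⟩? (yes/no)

16 ∈ ⟨4⟩ iff 16^8 ≡ 1 (mod 257), since |⟨4⟩| = 8.
16^8 mod 257 = 1.
Since 1 = 1, 16 lies in the subgroup.

yes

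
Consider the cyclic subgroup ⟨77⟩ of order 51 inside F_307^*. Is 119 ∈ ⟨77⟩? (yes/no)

119 ∈ ⟨77⟩ iff 119^51 ≡ 1 (mod 307), since |⟨77⟩| = 51.
119^51 mod 307 = 289.
Since 289 ≠ 1, 119 does not lie in the subgroup.

no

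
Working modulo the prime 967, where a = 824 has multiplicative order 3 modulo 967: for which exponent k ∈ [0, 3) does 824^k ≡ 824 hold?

1

Successive powers of 824 modulo 967:
  824^0=1  824^1=824
So 824^1 ≡ 824 (mod 967), giving k = 1.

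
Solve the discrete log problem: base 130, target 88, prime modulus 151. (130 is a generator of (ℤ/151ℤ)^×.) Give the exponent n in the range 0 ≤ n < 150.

Baby-step giant-step with m = ceil(sqrt(150)) = 13.
Baby table (130^j mod 151 for j=0..12):
  0:1  1:130  2:139  3:101  4:144  5:147  6:84  7:48
  8:49  9:28  10:16  11:117  12:110
Giant step factor: 130^(-13) ≡ 104 (mod 151).
Scan 88·104^i mod 151 for i = 0, 1, …:
  i=0: 88   i=1: 92   i=2: 55   i=3: 133
  i=4: 91   i=5: 102   i=6: 38   i=7: 26
  i=8: 137   i=9: 54   i=10: 29   i=11: 147
Match at i=11, j=5: n = 11·13 + 5 = 148.

148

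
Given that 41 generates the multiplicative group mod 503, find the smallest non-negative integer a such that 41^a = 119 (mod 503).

Baby-step giant-step with m = ceil(sqrt(502)) = 23.
Baby table (41^j mod 503 for j=0..22):
  0:1  1:41  2:172  3:10  4:410  5:211  6:100  7:76
  8:98  9:497  10:257  11:477  12:443  13:55  14:243  15:406
  16:47  17:418  18:36  19:470  20:156  21:360  22:173
Giant step factor: 41^(-23) ≡ 217 (mod 503).
Scan 119·217^i mod 503 for i = 0, 1, …:
  i=0: 119   i=1: 170   i=2: 171   i=3: 388
  i=4: 195   i=5: 63   i=6: 90   i=7: 416
  i=8: 235   i=9: 192   i=10: 418
Match at i=10, j=17: a = 10·23 + 17 = 247.

247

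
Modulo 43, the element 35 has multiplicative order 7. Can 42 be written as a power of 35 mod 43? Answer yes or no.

no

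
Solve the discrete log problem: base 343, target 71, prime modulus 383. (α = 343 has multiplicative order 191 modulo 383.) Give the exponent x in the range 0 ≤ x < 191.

Baby-step giant-step with m = ceil(sqrt(191)) = 14.
Baby table (343^j mod 383 for j=0..13):
  0:1  1:343  2:68  3:344  4:28  5:29  6:372  7:57
  8:18  9:46  10:75  11:64  12:121  13:139
Giant step factor: 343^(-14) ≡ 265 (mod 383).
Scan 71·265^i mod 383 for i = 0, 1, …:
  i=0: 71   i=1: 48   i=2: 81   i=3: 17
  i=4: 292   i=5: 14   i=6: 263   i=7: 372
Match at i=7, j=6: x = 7·14 + 6 = 104.

104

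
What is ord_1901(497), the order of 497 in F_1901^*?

The order of 497 must divide p − 1 = 1900 = 2^2 · 5^2 · 19.
Divisors: 1, 2, 4, 5, 10, 19, 20, 25, 38, 50, 76, 95, 100, 190, 380, 475, 950, 1900.
Check each in increasing order: 497^1 ≡ 497;  497^2 ≡ 1780;  497^4 ≡ 1334;  497^5 ≡ 1450;  497^10 ≡ 1895;  497^19 ≡ 1706;  497^20 ≡ 36;  497^25 ≡ 873;  497^38 ≡ 5;  497^50 ≡ 1729;  497^76 ≡ 25;  497^95 ≡ 828;  497^100 ≡ 1069;  497^190 ≡ 1224;  497^380 ≡ 188;  497^475 ≡ 1683;  497^950 ≡ 1900;  497^1900 ≡ 1.
Smallest exponent giving 1 is 1900.

1900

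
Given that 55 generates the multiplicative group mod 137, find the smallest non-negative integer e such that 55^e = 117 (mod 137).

103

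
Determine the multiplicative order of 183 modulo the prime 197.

4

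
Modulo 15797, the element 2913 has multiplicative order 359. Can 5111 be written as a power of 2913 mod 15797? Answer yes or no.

5111 ∈ ⟨2913⟩ iff 5111^359 ≡ 1 (mod 15797), since |⟨2913⟩| = 359.
5111^359 mod 15797 = 1.
Since 1 = 1, 5111 lies in the subgroup.

yes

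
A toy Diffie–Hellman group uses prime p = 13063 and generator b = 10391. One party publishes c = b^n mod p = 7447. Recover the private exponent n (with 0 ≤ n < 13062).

7311

Baby-step giant-step with m = ceil(sqrt(13062)) = 115.
Baby table (10391^j mod 13063 for j=0..114):
  0:1  1:10391  2:7186  3:1618  4:557  5:878  6:5324  7:12942
  8:9800  9:5715  10:167  11:10981  12:11329  13:8946  14:1578  15:2933
  16:824  17:5919  18:3725  19:806  20:1763  21:5007  22:10871  23:4800
  24:2266  25:6480  26:6978  27:8748  28:8114  29:3972  30:7035  31:137
  32:12763  33:4757  34:12658  35:10994  36:2719  37:10923  38:9549  39:10174
  40:12238  41:9816  42:2152  43:10639  44:10743  45:7178  46:9931  47:8384
  48:997  49:868  50:5918  51:6397  52:6683  53:145  54:4450  55:9993
  56:12539  57:2387  58:9743  59:1263  60:8581  61:10196  62:5706  63:11152
  64:11622  65:9830  66:3933  67:6739  68:7269  69:1913  70:9160  71:4542
  72:12366  73:7438  74:7550  75:8735  76:3661  77:1995  78:12127  79:5959
  80:1349  81:860  82:1168  83:1161  84:6802  85:8752  86:10489  87:6590
  88:444  89:2365  90:3212  91:12990  92:12174  93:11005  94:12516  95:11591
  96:1221  97:3238  98:8833  99:3065  100:821  101:872  102:8293  103:9015
  104:92  105:2373  106:7962  107:5163  108:12055  109:2398  110:6477  111:1931
  112:253  113:3260  114:2301
Giant step factor: 10391^(-115) ≡ 3639 (mod 13063).
Scan 7447·3639^i mod 13063 for i = 0, 1, …:
  i=0: 7447   i=1: 6971   i=2: 12186   i=3: 9032
  i=4: 940   i=5: 11217   i=6: 9851   i=7: 2917
  i=8: 7807   i=9: 10711     …   i=62: 658
  i=63: 3933
Match at i=63, j=66: n = 63·115 + 66 = 7311.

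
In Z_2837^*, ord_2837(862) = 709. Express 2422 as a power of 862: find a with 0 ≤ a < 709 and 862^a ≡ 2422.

589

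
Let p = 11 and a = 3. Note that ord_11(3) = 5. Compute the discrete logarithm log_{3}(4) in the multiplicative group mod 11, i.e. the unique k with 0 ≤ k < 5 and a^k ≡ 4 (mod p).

Successive powers of 3 modulo 11:
  3^0=1  3^1=3  3^2=9  3^3=5  3^4=4
So 3^4 ≡ 4 (mod 11), giving k = 4.

4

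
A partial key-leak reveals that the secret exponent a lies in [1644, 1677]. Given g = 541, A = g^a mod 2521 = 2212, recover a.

1658

Compute 541^1644 mod 2521 = 210, then multiply by 541 repeatedly:
  541^1644=210  541^1645=165  541^1646=1030  541^1647=89  541^1648=250
  541^1649=1637  541^1650=746  541^1651=226  541^1652=1258  541^1653=2429
  541^1654=648  541^1655=149  541^1656=2458  541^1657=1211  541^1658=2212
Found 2212 at exponent 1658.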